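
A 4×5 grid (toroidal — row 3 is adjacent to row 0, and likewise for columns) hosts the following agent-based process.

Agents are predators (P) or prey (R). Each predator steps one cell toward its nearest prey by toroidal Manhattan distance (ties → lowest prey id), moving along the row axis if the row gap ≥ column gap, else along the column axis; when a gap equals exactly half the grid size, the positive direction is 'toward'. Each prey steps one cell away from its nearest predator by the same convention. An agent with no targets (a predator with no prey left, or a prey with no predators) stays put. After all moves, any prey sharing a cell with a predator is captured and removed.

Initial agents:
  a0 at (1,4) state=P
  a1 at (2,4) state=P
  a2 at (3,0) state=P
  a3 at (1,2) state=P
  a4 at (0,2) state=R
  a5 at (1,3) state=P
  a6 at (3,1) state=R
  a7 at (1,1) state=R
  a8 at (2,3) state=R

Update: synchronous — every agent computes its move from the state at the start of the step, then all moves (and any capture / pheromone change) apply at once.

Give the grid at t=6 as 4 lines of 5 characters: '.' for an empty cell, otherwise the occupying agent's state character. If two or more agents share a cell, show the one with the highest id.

.R...
.....
.....
...RP

t=1: a0@(1,0):P a1@(2,3):P a2@(3,1):P a3@(0,2):P a4@(3,2):R a5@(2,3):P a6@(3,2):R a8@(2,2):R
t=2: a0@(1,1):P a1@(2,2):P a2@(3,2):P a3@(3,2):P a4@(3,3):R a5@(2,2):P a6@(3,3):R a8@(2,1):R
t=3: a0@(2,1):P a1@(2,1):P a2@(3,3):P a3@(3,3):P a4@(3,4):R a5@(2,1):P a6@(3,4):R a8@(3,1):R
t=4: a0@(3,1):P a1@(3,1):P a2@(3,4):P a3@(3,4):P a4@(3,0):R a5@(3,1):P a6@(3,0):R a8@(0,1):R
t=5: a0@(3,0):P a1@(3,0):P a2@(3,0):P a3@(3,0):P a4@(3,4):R a5@(3,0):P a6@(3,4):R a8@(1,1):R
t=6: a0@(3,4):P a1@(3,4):P a2@(3,4):P a3@(3,4):P a4@(3,3):R a5@(3,4):P a6@(3,3):R a8@(0,1):R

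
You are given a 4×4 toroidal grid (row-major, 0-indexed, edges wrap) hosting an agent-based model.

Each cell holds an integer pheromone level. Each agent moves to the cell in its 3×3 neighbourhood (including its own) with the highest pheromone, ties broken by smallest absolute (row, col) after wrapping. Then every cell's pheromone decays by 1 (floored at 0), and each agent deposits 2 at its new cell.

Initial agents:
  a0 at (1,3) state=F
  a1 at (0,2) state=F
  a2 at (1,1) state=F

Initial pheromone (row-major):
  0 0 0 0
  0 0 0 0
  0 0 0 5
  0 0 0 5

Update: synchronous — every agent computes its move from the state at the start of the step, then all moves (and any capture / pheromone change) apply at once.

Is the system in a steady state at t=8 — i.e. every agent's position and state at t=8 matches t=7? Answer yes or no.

yes

t=1: a0@(2,3) a1@(3,3) a2@(0,0) | pheromone: 2 0 0 0 / 0 0 0 0 / 0 0 0 6 / 0 0 0 6
t=2: a0@(2,3) a1@(2,3) a2@(3,3) | pheromone: 1 0 0 0 / 0 0 0 0 / 0 0 0 9 / 0 0 0 7
t=3: a0@(2,3) a1@(2,3) a2@(2,3) | pheromone: 0 0 0 0 / 0 0 0 0 / 0 0 0 14 / 0 0 0 6
t=4: a0@(2,3) a1@(2,3) a2@(2,3) | pheromone: 0 0 0 0 / 0 0 0 0 / 0 0 0 19 / 0 0 0 5
t=5: a0@(2,3) a1@(2,3) a2@(2,3) | pheromone: 0 0 0 0 / 0 0 0 0 / 0 0 0 24 / 0 0 0 4
t=6: a0@(2,3) a1@(2,3) a2@(2,3) | pheromone: 0 0 0 0 / 0 0 0 0 / 0 0 0 29 / 0 0 0 3
t=7: a0@(2,3) a1@(2,3) a2@(2,3) | pheromone: 0 0 0 0 / 0 0 0 0 / 0 0 0 34 / 0 0 0 2
t=8: a0@(2,3) a1@(2,3) a2@(2,3) | pheromone: 0 0 0 0 / 0 0 0 0 / 0 0 0 39 / 0 0 0 1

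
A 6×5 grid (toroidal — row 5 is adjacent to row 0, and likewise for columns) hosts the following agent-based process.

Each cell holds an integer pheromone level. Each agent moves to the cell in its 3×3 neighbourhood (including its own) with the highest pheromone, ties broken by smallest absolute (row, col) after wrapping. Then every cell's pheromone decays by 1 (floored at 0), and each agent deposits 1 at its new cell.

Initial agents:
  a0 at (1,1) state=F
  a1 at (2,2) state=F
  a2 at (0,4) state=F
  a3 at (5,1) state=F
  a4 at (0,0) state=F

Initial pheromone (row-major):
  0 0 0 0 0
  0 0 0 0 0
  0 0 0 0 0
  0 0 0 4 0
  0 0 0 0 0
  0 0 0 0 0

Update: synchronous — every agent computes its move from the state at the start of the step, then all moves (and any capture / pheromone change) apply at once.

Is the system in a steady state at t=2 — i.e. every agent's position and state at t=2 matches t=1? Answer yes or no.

t=1: a0@(0,0) a1@(3,3) a2@(0,0) a3@(0,0) a4@(0,0) | pheromone: 4 0 0 0 0 / 0 0 0 0 0 / 0 0 0 0 0 / 0 0 0 4 0 / 0 0 0 0 0 / 0 0 0 0 0
t=2: a0@(0,0) a1@(3,3) a2@(0,0) a3@(0,0) a4@(0,0) | pheromone: 7 0 0 0 0 / 0 0 0 0 0 / 0 0 0 0 0 / 0 0 0 4 0 / 0 0 0 0 0 / 0 0 0 0 0

yes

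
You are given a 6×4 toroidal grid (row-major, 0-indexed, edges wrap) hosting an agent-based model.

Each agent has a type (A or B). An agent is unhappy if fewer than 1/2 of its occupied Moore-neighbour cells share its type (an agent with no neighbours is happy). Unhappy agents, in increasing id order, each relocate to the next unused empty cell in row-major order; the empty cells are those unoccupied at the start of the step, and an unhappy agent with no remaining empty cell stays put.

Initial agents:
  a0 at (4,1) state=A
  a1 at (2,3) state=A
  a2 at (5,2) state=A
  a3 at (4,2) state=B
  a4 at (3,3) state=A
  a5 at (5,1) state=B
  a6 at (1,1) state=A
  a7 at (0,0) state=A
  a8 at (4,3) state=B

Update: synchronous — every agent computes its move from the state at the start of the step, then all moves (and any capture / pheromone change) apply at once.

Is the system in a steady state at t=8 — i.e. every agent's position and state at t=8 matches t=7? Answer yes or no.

no

t=1: a0@(0,1):A a1@(2,3):A a2@(0,2):A a3@(0,3):B a4@(1,0):A a5@(1,2):B a6@(1,1):A a7@(0,0):A a8@(1,3):B
t=2: a0@(0,1):A a1@(2,0):A a2@(2,1):A a3@(2,2):B a4@(1,0):A a5@(3,0):B a6@(1,1):A a7@(0,0):A a8@(3,1):B
t=3: a0@(0,1):A a1@(2,0):A a2@(2,1):A a3@(0,2):B a4@(1,0):A a5@(0,3):B a6@(1,1):A a7@(0,0):A a8@(3,1):B
t=4: a0@(0,1):A a1@(2,0):A a2@(2,1):A a3@(1,2):B a4@(1,0):A a5@(1,3):B a6@(1,1):A a7@(0,0):A a8@(2,2):B
t=5: a0@(0,1):A a1@(2,0):A a2@(2,1):A a3@(0,2):B a4@(1,0):A a5@(0,3):B a6@(1,1):A a7@(0,0):A a8@(2,2):B
t=6: a0@(0,1):A a1@(2,0):A a2@(2,1):A a3@(1,2):B a4@(1,0):A a5@(1,3):B a6@(1,1):A a7@(0,0):A a8@(2,3):B
t=7: a0@(0,1):A a1@(2,0):A a2@(2,1):A a3@(0,2):B a4@(1,0):A a5@(0,3):B a6@(1,1):A a7@(0,0):A a8@(2,3):B
t=8: a0@(0,1):A a1@(2,0):A a2@(2,1):A a3@(1,2):B a4@(1,0):A a5@(1,3):B a6@(1,1):A a7@(0,0):A a8@(2,2):B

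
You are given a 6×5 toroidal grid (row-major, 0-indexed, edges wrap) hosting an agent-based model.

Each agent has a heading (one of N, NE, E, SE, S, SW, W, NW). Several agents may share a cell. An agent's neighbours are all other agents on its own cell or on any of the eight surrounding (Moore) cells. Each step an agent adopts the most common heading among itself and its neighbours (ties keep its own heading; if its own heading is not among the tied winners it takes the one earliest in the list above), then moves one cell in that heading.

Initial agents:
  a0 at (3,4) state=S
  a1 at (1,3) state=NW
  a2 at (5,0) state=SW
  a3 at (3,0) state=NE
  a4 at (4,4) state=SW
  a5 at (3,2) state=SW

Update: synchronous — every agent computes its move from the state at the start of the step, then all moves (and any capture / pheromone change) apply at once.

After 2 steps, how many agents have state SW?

t=1: a0@(4,4):S a1@(0,2):NW a2@(0,4):SW a3@(2,1):NE a4@(5,3):SW a5@(4,1):SW
t=2: a0@(5,4):S a1@(5,1):NW a2@(1,3):SW a3@(1,2):NE a4@(0,2):SW a5@(5,0):SW

3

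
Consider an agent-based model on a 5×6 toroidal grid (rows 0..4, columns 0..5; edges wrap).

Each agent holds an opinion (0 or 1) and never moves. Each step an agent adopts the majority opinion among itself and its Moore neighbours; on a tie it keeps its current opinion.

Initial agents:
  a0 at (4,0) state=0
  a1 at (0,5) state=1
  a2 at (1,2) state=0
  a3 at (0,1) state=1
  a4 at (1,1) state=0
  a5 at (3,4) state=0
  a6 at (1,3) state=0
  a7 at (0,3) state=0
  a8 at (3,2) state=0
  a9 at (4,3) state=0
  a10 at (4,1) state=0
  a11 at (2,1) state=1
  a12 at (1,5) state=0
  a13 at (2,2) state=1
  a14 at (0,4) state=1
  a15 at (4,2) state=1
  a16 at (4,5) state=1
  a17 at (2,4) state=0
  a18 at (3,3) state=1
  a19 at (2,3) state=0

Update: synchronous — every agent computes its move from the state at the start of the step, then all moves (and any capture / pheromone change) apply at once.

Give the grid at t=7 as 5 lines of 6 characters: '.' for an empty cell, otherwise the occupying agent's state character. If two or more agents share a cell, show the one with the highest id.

.0.001
.000.0
.0000.
..000.
1000.1

t=1: a0@(4,0):1 a1@(0,5):1 a2@(1,2):0 a3@(0,1):0 a4@(1,1):1 a5@(3,4):0 a6@(1,3):0 a7@(0,3):0 a8@(3,2):0 a9@(4,3):0 a10@(4,1):0 a11@(2,1):0 a12@(1,5):0 a13@(2,2):0 a14@(0,4):0 a15@(4,2):0 a16@(4,5):1 a17@(2,4):0 a18@(3,3):0 a19@(2,3):0
t=2: a0@(4,0):1 a1@(0,5):1 a2@(1,2):0 a3@(0,1):0 a4@(1,1):0 a5@(3,4):0 a6@(1,3):0 a7@(0,3):0 a8@(3,2):0 a9@(4,3):0 a10@(4,1):0 a11@(2,1):0 a12@(1,5):0 a13@(2,2):0 a14@(0,4):0 a15@(4,2):0 a16@(4,5):1 a17@(2,4):0 a18@(3,3):0 a19@(2,3):0
t=3: (unchanged — steady state)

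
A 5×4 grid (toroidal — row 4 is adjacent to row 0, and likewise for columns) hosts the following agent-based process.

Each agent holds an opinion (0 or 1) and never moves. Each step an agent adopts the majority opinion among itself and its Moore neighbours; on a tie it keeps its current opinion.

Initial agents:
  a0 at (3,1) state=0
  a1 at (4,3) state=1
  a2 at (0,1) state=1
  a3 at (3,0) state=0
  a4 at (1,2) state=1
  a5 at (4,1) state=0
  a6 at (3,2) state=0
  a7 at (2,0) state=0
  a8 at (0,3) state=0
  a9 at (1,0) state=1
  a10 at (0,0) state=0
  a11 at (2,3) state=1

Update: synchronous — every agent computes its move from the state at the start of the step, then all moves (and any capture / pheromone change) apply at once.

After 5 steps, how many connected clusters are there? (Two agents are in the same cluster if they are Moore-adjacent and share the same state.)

2

t=1: a0@(3,1):0 a1@(4,3):0 a2@(0,1):1 a3@(3,0):0 a4@(1,2):1 a5@(4,1):0 a6@(3,2):0 a7@(2,0):0 a8@(0,3):1 a9@(1,0):1 a10@(0,0):0 a11@(2,3):1
t=2: (unchanged — steady state)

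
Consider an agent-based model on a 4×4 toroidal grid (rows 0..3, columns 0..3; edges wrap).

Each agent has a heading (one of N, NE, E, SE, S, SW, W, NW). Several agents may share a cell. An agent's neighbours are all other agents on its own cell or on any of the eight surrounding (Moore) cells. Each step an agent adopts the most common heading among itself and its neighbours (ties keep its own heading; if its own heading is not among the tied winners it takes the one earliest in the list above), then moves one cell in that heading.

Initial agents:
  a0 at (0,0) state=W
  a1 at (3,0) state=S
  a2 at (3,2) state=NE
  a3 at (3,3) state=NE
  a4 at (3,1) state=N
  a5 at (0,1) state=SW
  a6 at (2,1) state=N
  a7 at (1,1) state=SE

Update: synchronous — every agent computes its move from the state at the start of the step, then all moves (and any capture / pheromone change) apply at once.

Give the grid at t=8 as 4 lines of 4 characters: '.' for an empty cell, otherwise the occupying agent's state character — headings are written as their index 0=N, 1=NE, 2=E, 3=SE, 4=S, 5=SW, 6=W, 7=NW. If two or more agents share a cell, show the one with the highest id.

....
....
000.
000.

t=1: a0@(0,3):W a1@(2,0):N a2@(2,3):NE a3@(2,0):NE a4@(2,1):N a5@(1,0):SW a6@(1,1):N a7@(2,2):SE
t=2: a0@(0,2):W a1@(1,0):N a2@(1,0):NE a3@(1,0):N a4@(1,1):N a5@(0,0):N a6@(0,1):N a7@(1,2):N
t=3: a0@(3,2):N a1@(0,0):N a2@(0,0):N a3@(0,0):N a4@(0,1):N a5@(3,0):N a6@(3,1):N a7@(0,2):N
t=4: a0@(2,2):N a1@(3,0):N a2@(3,0):N a3@(3,0):N a4@(3,1):N a5@(2,0):N a6@(2,1):N a7@(3,2):N
t=5: a0@(1,2):N a1@(2,0):N a2@(2,0):N a3@(2,0):N a4@(2,1):N a5@(1,0):N a6@(1,1):N a7@(2,2):N
t=6: a0@(0,2):N a1@(1,0):N a2@(1,0):N a3@(1,0):N a4@(1,1):N a5@(0,0):N a6@(0,1):N a7@(1,2):N
t=7: a0@(3,2):N a1@(0,0):N a2@(0,0):N a3@(0,0):N a4@(0,1):N a5@(3,0):N a6@(3,1):N a7@(0,2):N
t=8: a0@(2,2):N a1@(3,0):N a2@(3,0):N a3@(3,0):N a4@(3,1):N a5@(2,0):N a6@(2,1):N a7@(3,2):N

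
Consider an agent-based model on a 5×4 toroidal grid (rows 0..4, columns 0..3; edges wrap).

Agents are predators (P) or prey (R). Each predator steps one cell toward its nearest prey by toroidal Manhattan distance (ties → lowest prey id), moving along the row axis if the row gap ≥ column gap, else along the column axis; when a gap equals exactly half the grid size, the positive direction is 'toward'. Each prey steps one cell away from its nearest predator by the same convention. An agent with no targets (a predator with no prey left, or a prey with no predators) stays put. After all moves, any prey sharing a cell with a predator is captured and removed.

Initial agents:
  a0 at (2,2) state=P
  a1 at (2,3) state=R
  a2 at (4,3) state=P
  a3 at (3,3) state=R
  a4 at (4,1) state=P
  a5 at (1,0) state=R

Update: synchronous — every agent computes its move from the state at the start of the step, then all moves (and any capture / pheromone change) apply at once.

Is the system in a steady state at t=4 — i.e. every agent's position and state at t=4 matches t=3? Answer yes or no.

no

t=1: a0@(2,3):P a1@(2,0):R a2@(3,3):P a4@(4,2):P a5@(1,3):R
t=2: a0@(2,0):P a1@(2,1):R a2@(2,3):P a4@(0,2):P a5@(0,3):R
t=3: a0@(2,1):P a1@(2,2):R a2@(2,0):P a4@(0,3):P a5@(0,0):R
t=4: a0@(2,2):P a1@(2,3):R a2@(2,1):P a4@(0,0):P a5@(0,1):R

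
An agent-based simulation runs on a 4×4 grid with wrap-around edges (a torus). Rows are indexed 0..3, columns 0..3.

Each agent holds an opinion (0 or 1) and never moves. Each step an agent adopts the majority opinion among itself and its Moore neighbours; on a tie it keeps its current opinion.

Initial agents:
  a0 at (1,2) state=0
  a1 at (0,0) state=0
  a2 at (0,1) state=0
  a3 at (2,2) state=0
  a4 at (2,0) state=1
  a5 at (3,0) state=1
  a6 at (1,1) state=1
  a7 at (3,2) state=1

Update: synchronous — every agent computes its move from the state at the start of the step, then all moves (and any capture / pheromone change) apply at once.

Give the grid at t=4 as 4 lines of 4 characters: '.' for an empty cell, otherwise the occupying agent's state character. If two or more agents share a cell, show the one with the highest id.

00..
.00.
1.0.
1.0.

t=1: a0@(1,2):0 a1@(0,0):0 a2@(0,1):0 a3@(2,2):0 a4@(2,0):1 a5@(3,0):1 a6@(1,1):0 a7@(3,2):0
t=2: (unchanged — steady state)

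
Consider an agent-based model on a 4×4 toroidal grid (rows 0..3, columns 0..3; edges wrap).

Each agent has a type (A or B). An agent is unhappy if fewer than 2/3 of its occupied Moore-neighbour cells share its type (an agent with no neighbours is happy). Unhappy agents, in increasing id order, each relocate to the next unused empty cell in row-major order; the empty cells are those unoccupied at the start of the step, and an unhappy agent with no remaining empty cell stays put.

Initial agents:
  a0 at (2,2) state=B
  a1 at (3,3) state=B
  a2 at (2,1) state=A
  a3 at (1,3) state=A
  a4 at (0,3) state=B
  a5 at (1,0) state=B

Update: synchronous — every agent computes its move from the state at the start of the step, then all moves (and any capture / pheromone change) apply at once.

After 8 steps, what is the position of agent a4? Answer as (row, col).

(2, 0)

t=1: a0@(0,0):B a1@(3,3):B a2@(0,1):A a3@(0,2):A a4@(0,3):B a5@(1,1):B
t=2: a0@(0,0):B a1@(3,3):B a2@(1,0):A a3@(1,2):A a4@(0,3):B a5@(1,3):B
t=3: a0@(0,0):B a1@(3,3):B a2@(0,1):A a3@(0,2):A a4@(1,1):B a5@(2,0):B
t=4: a0@(0,0):B a1@(3,3):B a2@(0,3):A a3@(1,0):A a4@(1,2):B a5@(2,0):B
t=5: a0@(0,1):B a1@(3,3):B a2@(0,2):A a3@(1,1):A a4@(1,3):B a5@(2,1):B
t=6: a0@(0,0):B a1@(0,3):B a2@(1,0):A a3@(1,2):A a4@(2,0):B a5@(2,2):B
t=7: a0@(0,1):B a1@(0,2):B a2@(1,1):A a3@(1,3):A a4@(2,1):B a5@(2,3):B
t=8: a0@(0,0):B a1@(0,3):B a2@(1,0):A a3@(1,2):A a4@(2,0):B a5@(2,2):B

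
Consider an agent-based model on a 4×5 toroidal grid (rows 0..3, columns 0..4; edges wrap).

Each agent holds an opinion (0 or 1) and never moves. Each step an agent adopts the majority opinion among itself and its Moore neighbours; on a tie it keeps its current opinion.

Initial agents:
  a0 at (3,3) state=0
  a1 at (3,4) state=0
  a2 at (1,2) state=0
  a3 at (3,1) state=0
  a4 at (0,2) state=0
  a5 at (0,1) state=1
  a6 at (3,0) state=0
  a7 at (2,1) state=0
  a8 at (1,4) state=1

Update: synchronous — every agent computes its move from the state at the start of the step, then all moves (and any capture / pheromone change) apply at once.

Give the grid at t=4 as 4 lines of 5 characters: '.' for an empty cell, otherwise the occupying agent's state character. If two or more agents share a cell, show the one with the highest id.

.00..
..0.1
.0...
00.00

t=1: a0@(3,3):0 a1@(3,4):0 a2@(1,2):0 a3@(3,1):0 a4@(0,2):0 a5@(0,1):0 a6@(3,0):0 a7@(2,1):0 a8@(1,4):1
t=2: (unchanged — steady state)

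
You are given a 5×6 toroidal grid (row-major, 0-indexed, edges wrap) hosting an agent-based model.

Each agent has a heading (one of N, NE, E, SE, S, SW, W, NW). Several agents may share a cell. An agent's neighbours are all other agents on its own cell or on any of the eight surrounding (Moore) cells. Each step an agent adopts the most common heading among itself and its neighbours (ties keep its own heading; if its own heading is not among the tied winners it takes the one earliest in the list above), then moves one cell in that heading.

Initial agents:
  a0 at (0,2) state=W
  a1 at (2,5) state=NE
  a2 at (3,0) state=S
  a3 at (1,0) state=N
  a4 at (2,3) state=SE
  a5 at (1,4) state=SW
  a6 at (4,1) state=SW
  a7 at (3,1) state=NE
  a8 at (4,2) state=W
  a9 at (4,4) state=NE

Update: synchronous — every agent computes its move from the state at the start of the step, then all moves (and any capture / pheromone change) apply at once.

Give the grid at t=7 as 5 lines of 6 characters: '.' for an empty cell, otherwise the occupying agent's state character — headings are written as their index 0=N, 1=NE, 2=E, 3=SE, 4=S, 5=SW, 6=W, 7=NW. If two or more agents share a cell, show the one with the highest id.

t=1: a0@(0,1):W a1@(1,0):NE a2@(2,1):NE a3@(0,0):N a4@(3,4):SE a5@(2,3):SW a6@(4,0):W a7@(2,2):NE a8@(4,1):W a9@(3,5):NE
t=2: a0@(0,0):W a1@(0,1):NE a2@(1,2):NE a3@(0,5):W a4@(4,5):SE a5@(3,2):SW a6@(4,5):W a7@(1,3):NE a8@(4,0):W a9@(2,0):NE
t=3: a0@(0,5):W a1@(4,2):NE a2@(0,3):NE a3@(0,4):W a4@(4,4):W a5@(4,1):SW a6@(4,4):W a7@(0,4):NE a8@(4,5):W a9@(1,1):NE
t=4: a0@(0,4):W a1@(3,3):NE a2@(4,4):NE a3@(0,3):W a4@(4,3):W a5@(0,0):SW a6@(4,3):W a7@(0,3):W a8@(4,4):W a9@(0,2):NE
t=5: a0@(0,3):W a1@(3,2):W a2@(4,3):W a3@(0,2):W a4@(4,2):W a5@(1,5):SW a6@(4,2):W a7@(0,2):W a8@(4,3):W a9@(0,1):W
t=6: a0@(0,2):W a1@(3,1):W a2@(4,2):W a3@(0,1):W a4@(4,1):W a5@(2,4):SW a6@(4,1):W a7@(0,1):W a8@(4,2):W a9@(0,0):W
t=7: a0@(0,1):W a1@(3,0):W a2@(4,1):W a3@(0,0):W a4@(4,0):W a5@(3,3):SW a6@(4,0):W a7@(0,0):W a8@(4,1):W a9@(0,5):W

66...6
......
......
6..5..
66....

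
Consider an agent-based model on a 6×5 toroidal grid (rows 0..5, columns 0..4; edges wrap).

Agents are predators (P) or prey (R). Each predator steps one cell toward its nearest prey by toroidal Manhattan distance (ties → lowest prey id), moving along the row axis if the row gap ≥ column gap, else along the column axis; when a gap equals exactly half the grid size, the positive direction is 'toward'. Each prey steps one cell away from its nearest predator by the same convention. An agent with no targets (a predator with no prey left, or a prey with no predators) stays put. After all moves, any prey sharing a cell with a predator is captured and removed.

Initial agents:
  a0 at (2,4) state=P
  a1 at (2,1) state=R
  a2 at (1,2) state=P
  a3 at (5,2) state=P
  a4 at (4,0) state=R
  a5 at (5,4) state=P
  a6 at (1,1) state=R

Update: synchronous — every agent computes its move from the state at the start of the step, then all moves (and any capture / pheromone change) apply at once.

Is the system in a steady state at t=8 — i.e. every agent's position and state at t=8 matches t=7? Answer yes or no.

t=1: a0@(2,0):P a1@(2,2):R a2@(1,1):P a3@(5,1):P a4@(3,0):R a5@(4,4):P a6@(1,0):R
t=2: a0@(3,0):P a1@(2,3):R a2@(1,0):P a3@(4,1):P a4@(4,0):R a5@(3,4):P a6@(0,0):R
t=3: a0@(4,0):P a1@(1,3):R a2@(0,0):P a3@(4,0):P a4@(5,0):R a5@(2,4):P a6@(5,0):R
t=4: a0@(5,0):P a1@(0,3):R a2@(5,0):P a3@(5,0):P a4@(0,0):R a5@(1,4):P a6@(0,0):R
t=5: a0@(0,0):P a1@(5,3):R a2@(0,0):P a3@(0,0):P a4@(1,0):R a5@(0,4):P a6@(1,0):R
t=6: a0@(1,0):P a1@(4,3):R a2@(1,0):P a3@(1,0):P a4@(2,0):R a5@(5,4):P a6@(2,0):R
t=7: a0@(2,0):P a1@(3,3):R a2@(2,0):P a3@(2,0):P a4@(3,0):R a5@(4,4):P a6@(3,0):R
t=8: a0@(3,0):P a1@(2,3):R a2@(3,0):P a3@(3,0):P a4@(4,0):R a5@(3,4):P a6@(4,0):R

no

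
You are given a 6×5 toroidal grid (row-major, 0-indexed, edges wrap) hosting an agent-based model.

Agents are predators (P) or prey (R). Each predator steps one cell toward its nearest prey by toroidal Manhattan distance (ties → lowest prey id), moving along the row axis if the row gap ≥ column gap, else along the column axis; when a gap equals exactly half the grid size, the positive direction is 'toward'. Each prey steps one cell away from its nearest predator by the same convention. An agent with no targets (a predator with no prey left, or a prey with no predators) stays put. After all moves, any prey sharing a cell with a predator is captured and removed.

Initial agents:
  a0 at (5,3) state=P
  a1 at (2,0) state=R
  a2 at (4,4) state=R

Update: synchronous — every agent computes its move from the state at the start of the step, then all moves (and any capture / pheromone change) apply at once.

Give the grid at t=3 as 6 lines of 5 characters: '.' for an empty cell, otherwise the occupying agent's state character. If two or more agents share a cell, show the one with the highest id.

t=1: a0@(4,3):P a1@(1,0):R a2@(3,4):R
t=2: a0@(3,3):P a1@(0,0):R a2@(2,4):R
t=3: a0@(2,3):P a1@(5,0):R a2@(1,4):R

.....
....R
...P.
.....
.....
R....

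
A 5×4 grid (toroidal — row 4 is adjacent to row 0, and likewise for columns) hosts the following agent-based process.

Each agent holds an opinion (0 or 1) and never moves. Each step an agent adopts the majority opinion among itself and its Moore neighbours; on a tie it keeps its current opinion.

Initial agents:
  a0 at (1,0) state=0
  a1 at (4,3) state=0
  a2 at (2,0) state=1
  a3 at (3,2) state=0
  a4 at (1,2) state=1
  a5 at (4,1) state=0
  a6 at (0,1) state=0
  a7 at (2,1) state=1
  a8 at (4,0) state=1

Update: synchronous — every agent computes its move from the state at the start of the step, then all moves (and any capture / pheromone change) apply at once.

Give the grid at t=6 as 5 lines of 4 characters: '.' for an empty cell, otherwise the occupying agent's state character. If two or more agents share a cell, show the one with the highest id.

.0..
0.1.
11..
..0.
00.0

t=1: a0@(1,0):0 a1@(4,3):0 a2@(2,0):1 a3@(3,2):0 a4@(1,2):1 a5@(4,1):0 a6@(0,1):0 a7@(2,1):1 a8@(4,0):0
t=2: (unchanged — steady state)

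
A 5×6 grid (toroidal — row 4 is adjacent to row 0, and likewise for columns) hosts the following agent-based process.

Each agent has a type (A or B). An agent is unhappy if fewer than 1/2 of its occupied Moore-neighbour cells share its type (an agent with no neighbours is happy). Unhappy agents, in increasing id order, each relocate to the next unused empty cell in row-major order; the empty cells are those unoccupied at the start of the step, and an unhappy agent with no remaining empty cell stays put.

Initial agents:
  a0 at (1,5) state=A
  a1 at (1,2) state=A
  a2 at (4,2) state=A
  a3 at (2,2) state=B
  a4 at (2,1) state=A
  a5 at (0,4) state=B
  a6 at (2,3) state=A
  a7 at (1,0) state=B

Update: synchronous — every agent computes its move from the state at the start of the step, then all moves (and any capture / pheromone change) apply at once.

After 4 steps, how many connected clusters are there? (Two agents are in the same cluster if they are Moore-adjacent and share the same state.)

3

t=1: a0@(0,0):A a1@(1,2):A a2@(4,2):A a3@(0,1):B a4@(0,2):A a5@(0,3):B a6@(2,3):A a7@(0,5):B
t=2: a0@(0,4):A a1@(1,2):A a2@(1,0):A a3@(1,1):B a4@(0,2):A a5@(1,3):B a6@(2,3):A a7@(1,4):B
t=3: a0@(0,0):A a1@(1,2):A a2@(0,1):A a3@(0,3):B a4@(0,5):A a5@(1,5):B a6@(2,0):A a7@(2,1):B
t=4: a0@(0,0):A a1@(0,2):A a2@(0,1):A a3@(0,4):B a4@(0,5):A a5@(1,0):B a6@(1,1):A a7@(1,3):B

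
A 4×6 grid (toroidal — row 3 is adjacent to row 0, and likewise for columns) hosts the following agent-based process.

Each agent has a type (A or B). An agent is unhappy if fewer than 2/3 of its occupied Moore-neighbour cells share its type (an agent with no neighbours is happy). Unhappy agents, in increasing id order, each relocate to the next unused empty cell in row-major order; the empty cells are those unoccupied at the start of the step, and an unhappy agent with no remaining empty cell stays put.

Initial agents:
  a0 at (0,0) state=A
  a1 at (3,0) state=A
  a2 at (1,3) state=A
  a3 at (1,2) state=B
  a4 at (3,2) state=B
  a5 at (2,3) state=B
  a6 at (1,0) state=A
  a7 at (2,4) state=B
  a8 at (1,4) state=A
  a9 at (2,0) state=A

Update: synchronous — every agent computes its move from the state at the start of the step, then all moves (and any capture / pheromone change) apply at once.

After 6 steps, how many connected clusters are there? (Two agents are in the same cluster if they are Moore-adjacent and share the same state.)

2

t=1: a0@(0,0):A a1@(3,0):A a2@(0,1):A a3@(0,2):B a4@(3,2):B a5@(0,3):B a6@(1,0):A a7@(0,4):B a8@(0,5):A a9@(2,0):A
t=2: a0@(0,0):A a1@(3,0):A a2@(1,1):A a3@(0,2):B a4@(3,2):B a5@(0,3):B a6@(1,0):A a7@(1,2):B a8@(0,5):A a9@(2,0):A
t=3: a0@(0,0):A a1@(3,0):A a2@(0,1):A a3@(0,2):B a4@(3,2):B a5@(0,3):B a6@(1,0):A a7@(1,2):B a8@(0,5):A a9@(2,0):A
t=4: a0@(0,0):A a1@(3,0):A a2@(0,4):A a3@(0,2):B a4@(3,2):B a5@(0,3):B a6@(1,0):A a7@(1,2):B a8@(0,5):A a9@(2,0):A
t=5: a0@(0,0):A a1@(3,0):A a2@(0,1):A a3@(0,2):B a4@(3,2):B a5@(0,3):B a6@(1,0):A a7@(1,2):B a8@(0,5):A a9@(2,0):A
t=6: a0@(0,0):A a1@(3,0):A a2@(0,4):A a3@(0,2):B a4@(3,2):B a5@(0,3):B a6@(1,0):A a7@(1,2):B a8@(0,5):A a9@(2,0):A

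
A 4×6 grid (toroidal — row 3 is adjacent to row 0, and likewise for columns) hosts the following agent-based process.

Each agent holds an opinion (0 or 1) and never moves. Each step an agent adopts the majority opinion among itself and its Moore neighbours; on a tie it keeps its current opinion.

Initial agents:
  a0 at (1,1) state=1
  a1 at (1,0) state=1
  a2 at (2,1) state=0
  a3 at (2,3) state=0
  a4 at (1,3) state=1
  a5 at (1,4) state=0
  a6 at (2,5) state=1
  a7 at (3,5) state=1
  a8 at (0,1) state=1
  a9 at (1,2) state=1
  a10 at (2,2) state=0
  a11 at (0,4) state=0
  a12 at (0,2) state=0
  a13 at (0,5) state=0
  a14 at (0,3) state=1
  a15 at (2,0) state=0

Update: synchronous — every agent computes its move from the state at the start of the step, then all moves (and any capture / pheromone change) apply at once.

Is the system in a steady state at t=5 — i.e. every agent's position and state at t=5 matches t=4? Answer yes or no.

t=1: a0@(1,1):1 a1@(1,0):1 a2@(2,1):0 a3@(2,3):0 a4@(1,3):0 a5@(1,4):0 a6@(2,5):1 a7@(3,5):0 a8@(0,1):1 a9@(1,2):1 a10@(2,2):0 a11@(0,4):0 a12@(0,2):1 a13@(0,5):0 a14@(0,3):1 a15@(2,0):1
t=2: a0@(1,1):1 a1@(1,0):1 a2@(2,1):1 a3@(2,3):0 a4@(1,3):0 a5@(1,4):0 a6@(2,5):1 a7@(3,5):0 a8@(0,1):1 a9@(1,2):1 a10@(2,2):0 a11@(0,4):0 a12@(0,2):1 a13@(0,5):0 a14@(0,3):1 a15@(2,0):1
t=3: (unchanged — steady state)

yes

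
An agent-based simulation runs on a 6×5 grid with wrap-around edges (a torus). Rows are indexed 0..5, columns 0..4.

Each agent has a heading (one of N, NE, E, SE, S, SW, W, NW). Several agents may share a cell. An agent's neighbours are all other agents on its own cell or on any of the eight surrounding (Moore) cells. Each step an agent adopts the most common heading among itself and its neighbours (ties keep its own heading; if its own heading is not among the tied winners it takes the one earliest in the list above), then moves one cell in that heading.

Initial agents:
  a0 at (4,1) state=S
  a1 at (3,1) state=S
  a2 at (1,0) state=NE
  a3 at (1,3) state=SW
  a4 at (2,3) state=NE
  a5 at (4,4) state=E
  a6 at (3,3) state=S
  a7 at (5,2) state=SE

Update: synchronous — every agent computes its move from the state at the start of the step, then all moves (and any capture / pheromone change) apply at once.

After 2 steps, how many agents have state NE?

t=1: a0@(5,1):S a1@(4,1):S a2@(0,1):NE a3@(2,2):SW a4@(1,4):NE a5@(4,0):E a6@(4,3):S a7@(0,3):SE
t=2: a0@(0,1):S a1@(5,1):S a2@(5,2):NE a3@(3,1):SW a4@(0,0):NE a5@(5,0):S a6@(5,3):S a7@(1,4):SE

2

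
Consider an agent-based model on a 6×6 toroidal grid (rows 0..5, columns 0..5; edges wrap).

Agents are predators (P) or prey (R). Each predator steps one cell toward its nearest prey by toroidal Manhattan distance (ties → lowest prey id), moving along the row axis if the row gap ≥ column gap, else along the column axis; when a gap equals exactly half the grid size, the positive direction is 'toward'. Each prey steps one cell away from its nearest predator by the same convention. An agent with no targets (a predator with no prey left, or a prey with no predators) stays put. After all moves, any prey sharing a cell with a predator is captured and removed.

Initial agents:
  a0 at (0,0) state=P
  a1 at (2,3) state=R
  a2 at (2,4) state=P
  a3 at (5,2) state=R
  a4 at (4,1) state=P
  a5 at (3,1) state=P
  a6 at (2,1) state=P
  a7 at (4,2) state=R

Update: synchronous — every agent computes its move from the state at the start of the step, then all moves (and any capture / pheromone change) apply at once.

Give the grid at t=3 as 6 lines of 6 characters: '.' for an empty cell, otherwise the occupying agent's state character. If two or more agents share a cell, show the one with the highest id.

t=1: a0@(0,1):P a2@(2,3):P a3@(0,2):R a4@(4,2):P a5@(4,1):P a6@(2,2):P a7@(4,3):R
t=2: a0@(0,2):P a2@(3,3):P a3@(0,3):R a4@(4,3):P a5@(4,2):P a6@(1,2):P a7@(4,4):R
t=3: a0@(0,3):P a2@(4,3):P a3@(0,4):R a4@(4,4):P a5@(4,3):P a6@(0,2):P a7@(4,5):R

..PPR.
......
......
......
...PPR
......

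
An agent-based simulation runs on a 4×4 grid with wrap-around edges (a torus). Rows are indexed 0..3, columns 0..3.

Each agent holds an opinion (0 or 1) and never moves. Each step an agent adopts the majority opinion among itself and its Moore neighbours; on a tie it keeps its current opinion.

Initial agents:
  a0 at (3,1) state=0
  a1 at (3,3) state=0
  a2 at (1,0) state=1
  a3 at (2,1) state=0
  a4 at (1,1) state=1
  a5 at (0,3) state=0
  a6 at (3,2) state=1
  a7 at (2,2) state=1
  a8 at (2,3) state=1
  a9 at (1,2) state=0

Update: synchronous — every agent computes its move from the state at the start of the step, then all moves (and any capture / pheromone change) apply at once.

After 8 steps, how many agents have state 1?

t=1: a0@(3,1):0 a1@(3,3):1 a2@(1,0):1 a3@(2,1):1 a4@(1,1):1 a5@(0,3):0 a6@(3,2):0 a7@(2,2):1 a8@(2,3):1 a9@(1,2):0
t=2: a0@(3,1):0 a1@(3,3):1 a2@(1,0):1 a3@(2,1):1 a4@(1,1):1 a5@(0,3):0 a6@(3,2):1 a7@(2,2):1 a8@(2,3):1 a9@(1,2):1
t=3: a0@(3,1):1 a1@(3,3):1 a2@(1,0):1 a3@(2,1):1 a4@(1,1):1 a5@(0,3):1 a6@(3,2):1 a7@(2,2):1 a8@(2,3):1 a9@(1,2):1
t=4: (unchanged — steady state)

10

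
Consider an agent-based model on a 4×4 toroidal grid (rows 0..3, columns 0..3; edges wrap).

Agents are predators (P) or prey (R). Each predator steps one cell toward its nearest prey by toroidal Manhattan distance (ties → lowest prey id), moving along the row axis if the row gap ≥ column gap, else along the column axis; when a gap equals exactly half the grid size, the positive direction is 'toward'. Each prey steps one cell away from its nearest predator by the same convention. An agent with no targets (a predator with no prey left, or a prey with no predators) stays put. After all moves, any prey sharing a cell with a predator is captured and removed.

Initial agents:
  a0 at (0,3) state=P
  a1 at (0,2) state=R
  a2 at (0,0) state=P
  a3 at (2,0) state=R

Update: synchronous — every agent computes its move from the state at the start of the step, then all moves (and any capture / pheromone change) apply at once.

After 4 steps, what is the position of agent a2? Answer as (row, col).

(3, 1)

t=1: a0@(0,2):P a2@(0,1):P a3@(1,0):R
t=2: a0@(0,3):P a2@(1,1):P a3@(2,0):R
t=3: a0@(1,3):P a2@(2,1):P a3@(3,0):R
t=4: a0@(2,3):P a2@(3,1):P a3@(0,0):R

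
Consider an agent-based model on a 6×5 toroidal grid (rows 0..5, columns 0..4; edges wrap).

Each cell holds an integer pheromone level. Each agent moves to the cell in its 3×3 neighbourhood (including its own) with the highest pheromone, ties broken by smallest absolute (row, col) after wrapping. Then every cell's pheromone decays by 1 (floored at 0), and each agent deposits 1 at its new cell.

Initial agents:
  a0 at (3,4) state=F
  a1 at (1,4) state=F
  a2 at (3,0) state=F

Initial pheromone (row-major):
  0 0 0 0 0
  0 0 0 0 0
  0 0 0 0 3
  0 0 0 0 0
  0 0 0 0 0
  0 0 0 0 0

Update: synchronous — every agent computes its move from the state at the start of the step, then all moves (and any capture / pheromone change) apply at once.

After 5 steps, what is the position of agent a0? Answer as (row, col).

(2, 4)

t=1: a0@(2,4) a1@(2,4) a2@(2,4) | pheromone: 0 0 0 0 0 / 0 0 0 0 0 / 0 0 0 0 5 / 0 0 0 0 0 / 0 0 0 0 0 / 0 0 0 0 0
t=2: a0@(2,4) a1@(2,4) a2@(2,4) | pheromone: 0 0 0 0 0 / 0 0 0 0 0 / 0 0 0 0 7 / 0 0 0 0 0 / 0 0 0 0 0 / 0 0 0 0 0
t=3: a0@(2,4) a1@(2,4) a2@(2,4) | pheromone: 0 0 0 0 0 / 0 0 0 0 0 / 0 0 0 0 9 / 0 0 0 0 0 / 0 0 0 0 0 / 0 0 0 0 0
t=4: a0@(2,4) a1@(2,4) a2@(2,4) | pheromone: 0 0 0 0 0 / 0 0 0 0 0 / 0 0 0 0 11 / 0 0 0 0 0 / 0 0 0 0 0 / 0 0 0 0 0
t=5: a0@(2,4) a1@(2,4) a2@(2,4) | pheromone: 0 0 0 0 0 / 0 0 0 0 0 / 0 0 0 0 13 / 0 0 0 0 0 / 0 0 0 0 0 / 0 0 0 0 0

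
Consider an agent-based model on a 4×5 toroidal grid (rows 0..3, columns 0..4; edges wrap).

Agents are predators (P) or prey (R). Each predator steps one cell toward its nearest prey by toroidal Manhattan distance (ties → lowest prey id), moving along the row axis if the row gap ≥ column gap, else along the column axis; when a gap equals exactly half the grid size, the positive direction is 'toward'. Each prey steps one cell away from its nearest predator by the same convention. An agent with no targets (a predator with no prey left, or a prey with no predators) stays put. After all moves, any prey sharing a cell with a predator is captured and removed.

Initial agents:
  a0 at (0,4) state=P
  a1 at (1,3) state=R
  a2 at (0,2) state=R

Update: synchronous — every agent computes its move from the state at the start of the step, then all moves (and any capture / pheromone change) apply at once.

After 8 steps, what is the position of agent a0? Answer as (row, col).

(0, 4)

t=1: a0@(1,4):P a1@(2,3):R a2@(0,1):R
t=2: a0@(2,4):P a1@(3,3):R a2@(0,2):R
t=3: a0@(3,4):P a1@(0,3):R a2@(3,2):R
t=4: a0@(0,4):P a1@(1,3):R a2@(3,1):R
t=5: a0@(1,4):P a1@(2,3):R a2@(3,2):R
t=6: a0@(2,4):P a1@(3,3):R a2@(2,2):R
t=7: a0@(3,4):P a1@(0,3):R a2@(2,1):R
t=8: a0@(0,4):P a1@(1,3):R a2@(2,2):R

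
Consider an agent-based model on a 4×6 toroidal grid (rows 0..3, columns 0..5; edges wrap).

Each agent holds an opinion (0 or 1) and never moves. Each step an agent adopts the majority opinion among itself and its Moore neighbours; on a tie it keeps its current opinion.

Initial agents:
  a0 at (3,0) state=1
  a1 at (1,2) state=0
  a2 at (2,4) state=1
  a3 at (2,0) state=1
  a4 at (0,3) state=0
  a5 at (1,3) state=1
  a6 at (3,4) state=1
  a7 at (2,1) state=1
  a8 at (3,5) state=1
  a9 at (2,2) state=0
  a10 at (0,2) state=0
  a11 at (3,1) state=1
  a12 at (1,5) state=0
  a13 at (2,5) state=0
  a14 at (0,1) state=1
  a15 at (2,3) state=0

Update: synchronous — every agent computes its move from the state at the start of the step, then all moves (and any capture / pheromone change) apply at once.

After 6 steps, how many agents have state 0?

6

t=1: a0@(3,0):1 a1@(1,2):0 a2@(2,4):1 a3@(2,0):1 a4@(0,3):0 a5@(1,3):0 a6@(3,4):1 a7@(2,1):1 a8@(3,5):1 a9@(2,2):0 a10@(0,2):0 a11@(3,1):1 a12@(1,5):0 a13@(2,5):1 a14@(0,1):1 a15@(2,3):0
t=2: a0@(3,0):1 a1@(1,2):0 a2@(2,4):1 a3@(2,0):1 a4@(0,3):0 a5@(1,3):0 a6@(3,4):1 a7@(2,1):1 a8@(3,5):1 a9@(2,2):0 a10@(0,2):0 a11@(3,1):1 a12@(1,5):1 a13@(2,5):1 a14@(0,1):1 a15@(2,3):0
t=3: (unchanged — steady state)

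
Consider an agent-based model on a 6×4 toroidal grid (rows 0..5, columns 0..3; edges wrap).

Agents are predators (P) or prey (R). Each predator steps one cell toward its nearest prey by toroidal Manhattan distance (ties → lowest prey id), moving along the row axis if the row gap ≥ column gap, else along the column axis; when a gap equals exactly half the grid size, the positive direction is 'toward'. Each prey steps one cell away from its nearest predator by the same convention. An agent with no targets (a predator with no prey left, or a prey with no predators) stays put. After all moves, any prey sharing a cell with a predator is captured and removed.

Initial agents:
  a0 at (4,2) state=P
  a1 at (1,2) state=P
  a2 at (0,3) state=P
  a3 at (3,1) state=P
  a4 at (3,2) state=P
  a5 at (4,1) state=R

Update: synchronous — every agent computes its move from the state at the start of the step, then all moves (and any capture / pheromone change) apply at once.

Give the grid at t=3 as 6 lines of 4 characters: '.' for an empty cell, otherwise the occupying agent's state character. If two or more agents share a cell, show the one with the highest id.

t=1: a0@(4,1):P a1@(2,2):P a2@(5,3):P a3@(4,1):P a4@(4,2):P a5@(4,0):R
t=2: a0@(4,0):P a1@(3,2):P a2@(4,3):P a3@(4,0):P a4@(4,3):P
t=3: (unchanged — steady state)

....
....
....
..P.
P..P
....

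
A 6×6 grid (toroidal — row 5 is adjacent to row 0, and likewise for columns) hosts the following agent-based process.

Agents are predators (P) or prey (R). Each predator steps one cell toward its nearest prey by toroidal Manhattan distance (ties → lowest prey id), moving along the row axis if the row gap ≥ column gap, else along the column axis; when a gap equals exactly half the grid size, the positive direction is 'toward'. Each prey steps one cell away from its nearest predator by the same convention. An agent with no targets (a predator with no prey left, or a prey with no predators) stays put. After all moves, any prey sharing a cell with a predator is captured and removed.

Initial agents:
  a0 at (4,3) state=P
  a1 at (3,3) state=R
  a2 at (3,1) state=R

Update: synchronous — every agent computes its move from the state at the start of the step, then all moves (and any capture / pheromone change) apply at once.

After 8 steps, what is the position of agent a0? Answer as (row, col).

(2, 3)

t=1: a0@(3,3):P a1@(2,3):R a2@(3,0):R
t=2: a0@(2,3):P a1@(1,3):R a2@(3,5):R
t=3: a0@(1,3):P a1@(0,3):R a2@(3,0):R
t=4: a0@(0,3):P a1@(5,3):R a2@(3,5):R
t=5: a0@(5,3):P a1@(4,3):R a2@(2,5):R
t=6: a0@(4,3):P a1@(3,3):R a2@(1,5):R
t=7: a0@(3,3):P a1@(2,3):R a2@(0,5):R
t=8: a0@(2,3):P a1@(1,3):R a2@(5,5):R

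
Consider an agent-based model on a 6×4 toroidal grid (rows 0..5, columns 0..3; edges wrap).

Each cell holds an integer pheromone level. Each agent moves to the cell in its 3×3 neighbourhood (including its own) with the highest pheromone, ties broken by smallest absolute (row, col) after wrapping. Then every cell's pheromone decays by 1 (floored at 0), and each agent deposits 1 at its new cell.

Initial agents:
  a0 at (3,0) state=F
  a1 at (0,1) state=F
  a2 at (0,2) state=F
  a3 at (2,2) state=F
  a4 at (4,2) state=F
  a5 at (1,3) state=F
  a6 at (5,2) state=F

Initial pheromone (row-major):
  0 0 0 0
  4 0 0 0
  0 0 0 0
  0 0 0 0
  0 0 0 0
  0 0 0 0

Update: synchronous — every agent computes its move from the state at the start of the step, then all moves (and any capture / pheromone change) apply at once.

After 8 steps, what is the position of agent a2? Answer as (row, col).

(1, 0)

t=1: a0@(2,0) a1@(1,0) a2@(0,1) a3@(1,1) a4@(3,1) a5@(1,0) a6@(0,1) | pheromone: 0 2 0 0 / 5 1 0 0 / 1 0 0 0 / 0 1 0 0 / 0 0 0 0 / 0 0 0 0
t=2: a0@(1,0) a1@(1,0) a2@(1,0) a3@(1,0) a4@(2,0) a5@(1,0) a6@(1,0) | pheromone: 0 1 0 0 / 10 0 0 0 / 1 0 0 0 / 0 0 0 0 / 0 0 0 0 / 0 0 0 0
t=3: a0@(1,0) a1@(1,0) a2@(1,0) a3@(1,0) a4@(1,0) a5@(1,0) a6@(1,0) | pheromone: 0 0 0 0 / 16 0 0 0 / 0 0 0 0 / 0 0 0 0 / 0 0 0 0 / 0 0 0 0
t=4: a0@(1,0) a1@(1,0) a2@(1,0) a3@(1,0) a4@(1,0) a5@(1,0) a6@(1,0) | pheromone: 0 0 0 0 / 22 0 0 0 / 0 0 0 0 / 0 0 0 0 / 0 0 0 0 / 0 0 0 0
t=5: a0@(1,0) a1@(1,0) a2@(1,0) a3@(1,0) a4@(1,0) a5@(1,0) a6@(1,0) | pheromone: 0 0 0 0 / 28 0 0 0 / 0 0 0 0 / 0 0 0 0 / 0 0 0 0 / 0 0 0 0
t=6: a0@(1,0) a1@(1,0) a2@(1,0) a3@(1,0) a4@(1,0) a5@(1,0) a6@(1,0) | pheromone: 0 0 0 0 / 34 0 0 0 / 0 0 0 0 / 0 0 0 0 / 0 0 0 0 / 0 0 0 0
t=7: a0@(1,0) a1@(1,0) a2@(1,0) a3@(1,0) a4@(1,0) a5@(1,0) a6@(1,0) | pheromone: 0 0 0 0 / 40 0 0 0 / 0 0 0 0 / 0 0 0 0 / 0 0 0 0 / 0 0 0 0
t=8: a0@(1,0) a1@(1,0) a2@(1,0) a3@(1,0) a4@(1,0) a5@(1,0) a6@(1,0) | pheromone: 0 0 0 0 / 46 0 0 0 / 0 0 0 0 / 0 0 0 0 / 0 0 0 0 / 0 0 0 0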